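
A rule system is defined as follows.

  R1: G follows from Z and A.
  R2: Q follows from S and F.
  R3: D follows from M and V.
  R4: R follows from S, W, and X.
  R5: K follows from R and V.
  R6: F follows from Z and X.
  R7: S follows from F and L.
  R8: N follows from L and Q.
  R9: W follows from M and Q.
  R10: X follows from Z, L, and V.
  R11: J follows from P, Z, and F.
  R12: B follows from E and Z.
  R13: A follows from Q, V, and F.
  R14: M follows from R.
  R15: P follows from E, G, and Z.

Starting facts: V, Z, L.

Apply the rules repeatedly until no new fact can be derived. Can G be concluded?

From Z, L, and V, R10 gives X.
Z and X hold, so F follows (R6).
From F and L, R7 gives S.
S and F hold, so Q follows (R2).
From Q, V, and F, R13 gives A.
From Z and A, R1 gives G.

Yes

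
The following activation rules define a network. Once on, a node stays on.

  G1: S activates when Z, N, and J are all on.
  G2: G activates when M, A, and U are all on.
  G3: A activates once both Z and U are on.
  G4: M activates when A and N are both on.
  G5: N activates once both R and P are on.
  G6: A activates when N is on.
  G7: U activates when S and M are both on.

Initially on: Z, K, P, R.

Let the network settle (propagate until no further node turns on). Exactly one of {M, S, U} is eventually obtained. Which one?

G5: R and P on → N on.
N is on, so A activates (G6).
A and N are on, so M activates (G4).
U would need S and M (G7), but S never turns on. S would need Z, N, and J (G1), but J never turns on.

M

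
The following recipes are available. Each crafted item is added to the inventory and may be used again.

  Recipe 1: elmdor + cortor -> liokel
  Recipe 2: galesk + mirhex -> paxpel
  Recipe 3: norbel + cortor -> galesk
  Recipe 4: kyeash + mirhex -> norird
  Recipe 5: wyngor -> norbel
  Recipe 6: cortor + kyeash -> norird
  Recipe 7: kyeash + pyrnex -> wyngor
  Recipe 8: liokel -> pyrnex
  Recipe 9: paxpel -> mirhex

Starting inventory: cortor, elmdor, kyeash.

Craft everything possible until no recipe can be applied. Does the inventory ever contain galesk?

Yes

Using Recipe 1, elmdor and cortor make liokel.
liokel -> pyrnex (Recipe 8).
kyeash + pyrnex -> wyngor (Recipe 7).
Using Recipe 5, wyngor makes norbel.
norbel + cortor -> galesk (Recipe 3).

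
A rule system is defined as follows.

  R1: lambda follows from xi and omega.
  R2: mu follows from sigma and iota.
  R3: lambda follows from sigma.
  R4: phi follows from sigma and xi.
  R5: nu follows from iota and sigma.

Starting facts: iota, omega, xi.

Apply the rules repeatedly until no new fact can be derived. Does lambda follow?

Yes

xi and omega hold, so lambda follows (R1).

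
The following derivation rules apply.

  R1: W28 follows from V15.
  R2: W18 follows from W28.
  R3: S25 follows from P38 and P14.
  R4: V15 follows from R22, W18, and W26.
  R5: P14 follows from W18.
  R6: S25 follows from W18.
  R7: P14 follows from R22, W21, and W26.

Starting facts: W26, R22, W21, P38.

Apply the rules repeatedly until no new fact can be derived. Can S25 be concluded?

Yes

From R22, W21, and W26, R7 gives P14.
From P38 and P14, R3 gives S25.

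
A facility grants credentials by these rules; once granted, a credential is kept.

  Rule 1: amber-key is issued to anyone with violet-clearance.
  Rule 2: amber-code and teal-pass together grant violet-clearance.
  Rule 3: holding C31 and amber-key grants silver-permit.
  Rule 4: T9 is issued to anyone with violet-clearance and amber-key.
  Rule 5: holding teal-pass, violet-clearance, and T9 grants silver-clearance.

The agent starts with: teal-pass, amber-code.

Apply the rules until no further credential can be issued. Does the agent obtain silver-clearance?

Holding amber-code and teal-pass grants violet-clearance (Rule 2).
Holding violet-clearance grants amber-key (Rule 1).
Holding violet-clearance and amber-key grants T9 (Rule 4).
Holding teal-pass, violet-clearance, and T9 grants silver-clearance (Rule 5).

Yes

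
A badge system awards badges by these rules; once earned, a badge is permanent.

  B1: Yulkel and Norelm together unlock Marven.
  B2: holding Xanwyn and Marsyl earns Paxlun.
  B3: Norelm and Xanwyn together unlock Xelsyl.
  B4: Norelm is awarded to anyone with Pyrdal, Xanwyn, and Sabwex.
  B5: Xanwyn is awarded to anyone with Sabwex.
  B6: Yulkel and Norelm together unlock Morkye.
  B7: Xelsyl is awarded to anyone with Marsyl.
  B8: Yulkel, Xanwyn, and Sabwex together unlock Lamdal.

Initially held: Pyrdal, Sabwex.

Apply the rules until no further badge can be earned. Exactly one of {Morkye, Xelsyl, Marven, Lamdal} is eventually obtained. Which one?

Xelsyl

With Sabwex, Xanwyn is earned (B5).
With Pyrdal, Xanwyn, and Sabwex, Norelm is earned (B4).
With Norelm and Xanwyn, Xelsyl is earned (B3).
Marven would need Yulkel and Norelm (B1), but Yulkel is never earned. Lamdal would need Yulkel, Xanwyn, and Sabwex (B8), but Yulkel is never earned. Morkye would need Yulkel and Norelm (B6), but Yulkel is never earned.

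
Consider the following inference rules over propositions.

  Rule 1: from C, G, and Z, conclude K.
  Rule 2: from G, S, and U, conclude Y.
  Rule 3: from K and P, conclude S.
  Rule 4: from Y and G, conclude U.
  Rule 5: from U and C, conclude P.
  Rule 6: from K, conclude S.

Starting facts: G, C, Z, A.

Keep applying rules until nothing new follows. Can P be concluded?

No

P would need U and C (Rule 5), but U is never established.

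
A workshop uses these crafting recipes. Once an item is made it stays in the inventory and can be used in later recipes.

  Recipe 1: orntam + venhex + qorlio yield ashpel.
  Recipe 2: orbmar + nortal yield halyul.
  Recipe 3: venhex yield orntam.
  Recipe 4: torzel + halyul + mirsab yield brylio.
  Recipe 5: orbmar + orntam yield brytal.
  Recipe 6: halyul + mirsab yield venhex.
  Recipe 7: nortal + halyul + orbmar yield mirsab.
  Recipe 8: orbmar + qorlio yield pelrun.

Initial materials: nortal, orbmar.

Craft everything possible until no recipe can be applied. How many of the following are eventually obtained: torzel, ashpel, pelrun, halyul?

1

Using Recipe 2, orbmar and nortal make halyul.
No rule produces torzel, and it is not given.
ashpel would need orntam, venhex, and qorlio (Recipe 1), but qorlio is never obtained.
pelrun would need orbmar and qorlio (Recipe 8), but qorlio is never obtained.
halyul: reached.
Reached: halyul — 1 of the 4.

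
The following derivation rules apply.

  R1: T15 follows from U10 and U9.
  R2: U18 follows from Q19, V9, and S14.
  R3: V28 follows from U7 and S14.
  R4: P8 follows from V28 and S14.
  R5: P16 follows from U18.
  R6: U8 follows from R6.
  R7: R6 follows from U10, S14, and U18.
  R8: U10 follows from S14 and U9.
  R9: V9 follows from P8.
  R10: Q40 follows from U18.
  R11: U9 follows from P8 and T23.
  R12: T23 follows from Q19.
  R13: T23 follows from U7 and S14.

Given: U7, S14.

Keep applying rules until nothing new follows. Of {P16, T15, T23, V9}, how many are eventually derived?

3

From U7 and S14, R3 gives V28.
From U7 and S14, R13 gives T23.
V28 and S14 hold, so P8 follows (R4).
P8 holds, so V9 follows (R9).
P8 and T23 hold, so U9 follows (R11).
From S14 and U9, R8 gives U10.
From U10 and U9, R1 gives T15.
P16 would need U18 (R5), but U18 is never established.
T15: reached.
T23: reached.
V9: reached.
Reached: T15, T23, and V9 — 3 of the 4.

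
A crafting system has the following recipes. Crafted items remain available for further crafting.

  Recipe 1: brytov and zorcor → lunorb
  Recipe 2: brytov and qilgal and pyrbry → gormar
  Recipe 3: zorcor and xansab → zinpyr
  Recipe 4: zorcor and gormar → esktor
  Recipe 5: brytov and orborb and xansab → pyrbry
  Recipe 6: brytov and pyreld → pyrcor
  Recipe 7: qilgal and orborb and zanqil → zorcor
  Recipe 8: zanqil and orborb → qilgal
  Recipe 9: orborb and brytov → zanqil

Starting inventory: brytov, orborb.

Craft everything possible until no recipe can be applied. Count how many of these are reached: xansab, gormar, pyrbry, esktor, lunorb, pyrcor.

Using Recipe 9, orborb and brytov make zanqil.
Using Recipe 8, zanqil and orborb make qilgal.
Using Recipe 7, qilgal, orborb, and zanqil make zorcor.
Using Recipe 1, brytov and zorcor make lunorb.
No rule produces xansab, and it is not given.
gormar would need brytov, qilgal, and pyrbry (Recipe 2), but pyrbry is never obtained.
pyrbry would need brytov, orborb, and xansab (Recipe 5), but xansab is never obtained.
esktor would need zorcor and gormar (Recipe 4), but gormar is never obtained.
lunorb: reached.
pyrcor would need brytov and pyreld (Recipe 6), but pyreld is never obtained.
Reached: lunorb — 1 of the 6.

1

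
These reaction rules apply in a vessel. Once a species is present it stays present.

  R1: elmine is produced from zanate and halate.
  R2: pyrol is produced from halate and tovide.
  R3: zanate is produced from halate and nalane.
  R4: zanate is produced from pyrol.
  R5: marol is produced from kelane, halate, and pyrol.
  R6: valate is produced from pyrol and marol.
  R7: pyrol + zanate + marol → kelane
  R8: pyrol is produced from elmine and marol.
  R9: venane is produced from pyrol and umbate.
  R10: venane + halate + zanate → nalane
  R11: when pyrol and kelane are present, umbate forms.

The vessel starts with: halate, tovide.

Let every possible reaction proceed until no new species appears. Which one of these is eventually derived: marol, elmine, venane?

halate and tovide present → pyrol forms (R2).
pyrol present → zanate forms (R4).
zanate and halate present → elmine forms (R1).
marol would need kelane, halate, and pyrol (R5), but kelane never forms. venane would need pyrol and umbate (R9), but umbate never forms.

elmine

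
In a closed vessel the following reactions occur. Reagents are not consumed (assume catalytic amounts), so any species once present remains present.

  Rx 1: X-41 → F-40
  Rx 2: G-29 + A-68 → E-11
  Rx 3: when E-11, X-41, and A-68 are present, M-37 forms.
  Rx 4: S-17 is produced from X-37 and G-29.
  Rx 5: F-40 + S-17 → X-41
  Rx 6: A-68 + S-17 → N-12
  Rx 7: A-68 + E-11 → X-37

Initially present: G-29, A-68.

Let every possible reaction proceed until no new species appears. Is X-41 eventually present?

No

X-41 would need F-40 and S-17 (Rx 5), but F-40 never forms.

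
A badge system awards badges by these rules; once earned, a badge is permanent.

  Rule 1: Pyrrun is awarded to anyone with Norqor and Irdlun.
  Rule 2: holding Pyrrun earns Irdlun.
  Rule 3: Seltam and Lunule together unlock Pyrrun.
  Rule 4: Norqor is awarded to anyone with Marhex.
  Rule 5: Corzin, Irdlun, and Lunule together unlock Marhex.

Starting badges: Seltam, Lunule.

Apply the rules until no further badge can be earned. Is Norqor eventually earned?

Norqor would need Marhex (Rule 4), but Marhex is never earned.

No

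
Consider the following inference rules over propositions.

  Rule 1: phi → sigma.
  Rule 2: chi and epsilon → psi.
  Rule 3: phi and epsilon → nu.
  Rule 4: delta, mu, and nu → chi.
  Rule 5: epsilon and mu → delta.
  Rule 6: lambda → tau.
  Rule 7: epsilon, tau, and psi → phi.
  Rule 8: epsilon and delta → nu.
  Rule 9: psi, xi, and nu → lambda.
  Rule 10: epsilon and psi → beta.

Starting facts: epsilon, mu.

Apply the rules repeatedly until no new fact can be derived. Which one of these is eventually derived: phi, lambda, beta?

beta

epsilon and mu hold, so delta follows (Rule 5).
From epsilon and delta, Rule 8 gives nu.
delta, mu, and nu hold, so chi follows (Rule 4).
chi and epsilon hold, so psi follows (Rule 2).
From epsilon and psi, Rule 10 gives beta.
lambda would need psi, xi, and nu (Rule 9), but xi is never established. phi would need epsilon, tau, and psi (Rule 7), but tau is never established.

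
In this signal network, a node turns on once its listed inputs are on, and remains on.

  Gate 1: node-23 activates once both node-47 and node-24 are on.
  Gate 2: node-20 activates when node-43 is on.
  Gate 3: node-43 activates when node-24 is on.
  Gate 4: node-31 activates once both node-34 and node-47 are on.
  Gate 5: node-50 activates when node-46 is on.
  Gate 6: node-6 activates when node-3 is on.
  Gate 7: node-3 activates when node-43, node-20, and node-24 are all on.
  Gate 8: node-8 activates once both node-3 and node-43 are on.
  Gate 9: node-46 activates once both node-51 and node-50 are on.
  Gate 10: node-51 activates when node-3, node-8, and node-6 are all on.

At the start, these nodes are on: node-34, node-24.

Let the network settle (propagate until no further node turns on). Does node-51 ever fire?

Yes

node-24 is on, so node-43 activates (Gate 3).
Gate 2: node-43 on → node-20 on.
node-43, node-20, and node-24 are on, so node-3 activates (Gate 7).
Gate 6: node-3 on → node-6 on.
Gate 8: node-3 and node-43 on → node-8 on.
Gate 10: node-3, node-8, and node-6 on → node-51 on.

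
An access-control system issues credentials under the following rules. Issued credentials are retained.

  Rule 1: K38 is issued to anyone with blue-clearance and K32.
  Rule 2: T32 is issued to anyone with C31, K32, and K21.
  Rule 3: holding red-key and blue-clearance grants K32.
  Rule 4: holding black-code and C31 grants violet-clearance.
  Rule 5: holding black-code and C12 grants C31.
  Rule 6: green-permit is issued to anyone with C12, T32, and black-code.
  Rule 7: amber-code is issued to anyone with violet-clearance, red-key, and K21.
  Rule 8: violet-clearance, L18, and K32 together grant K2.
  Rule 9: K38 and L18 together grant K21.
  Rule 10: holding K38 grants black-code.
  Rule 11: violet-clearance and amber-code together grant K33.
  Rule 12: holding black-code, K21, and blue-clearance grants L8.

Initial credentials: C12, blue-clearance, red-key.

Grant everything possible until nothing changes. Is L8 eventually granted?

No

L8 would need black-code, K21, and blue-clearance (Rule 12), but K21 is never granted.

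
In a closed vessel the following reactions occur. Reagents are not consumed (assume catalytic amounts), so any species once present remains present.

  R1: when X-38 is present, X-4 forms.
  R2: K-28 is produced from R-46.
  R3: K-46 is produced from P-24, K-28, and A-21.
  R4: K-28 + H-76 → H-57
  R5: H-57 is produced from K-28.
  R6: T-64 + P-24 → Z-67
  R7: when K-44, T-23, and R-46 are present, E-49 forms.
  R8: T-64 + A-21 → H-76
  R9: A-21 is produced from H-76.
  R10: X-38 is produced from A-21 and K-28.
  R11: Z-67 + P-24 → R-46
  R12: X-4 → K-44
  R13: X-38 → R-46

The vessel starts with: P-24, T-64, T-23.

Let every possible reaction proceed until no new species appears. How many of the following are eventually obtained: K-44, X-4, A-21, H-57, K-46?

1

T-64 and P-24 present → Z-67 forms (R6).
Z-67 and P-24 present → R-46 forms (R11).
R-46 present → K-28 forms (R2).
K-28 present → H-57 forms (R5).
K-44 would need X-4 (R12), but X-4 never forms.
X-4 would need X-38 (R1), but X-38 never forms.
A-21 would need H-76 (R9), but H-76 never forms.
H-57: reached.
K-46 would need P-24, K-28, and A-21 (R3), but A-21 never forms.
Reached: H-57 — 1 of the 5.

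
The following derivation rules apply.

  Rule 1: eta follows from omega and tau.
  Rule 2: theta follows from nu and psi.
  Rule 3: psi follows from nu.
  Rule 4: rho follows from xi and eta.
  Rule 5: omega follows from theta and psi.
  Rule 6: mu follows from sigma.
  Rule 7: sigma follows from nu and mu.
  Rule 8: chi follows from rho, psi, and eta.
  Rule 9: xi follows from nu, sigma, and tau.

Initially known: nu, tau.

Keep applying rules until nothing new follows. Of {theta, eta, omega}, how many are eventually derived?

nu holds, so psi follows (Rule 3).
From nu and psi, Rule 2 gives theta.
From theta and psi, Rule 5 gives omega.
From omega and tau, Rule 1 gives eta.
theta: reached.
eta: reached.
omega: reached.
All 3 are reached.

3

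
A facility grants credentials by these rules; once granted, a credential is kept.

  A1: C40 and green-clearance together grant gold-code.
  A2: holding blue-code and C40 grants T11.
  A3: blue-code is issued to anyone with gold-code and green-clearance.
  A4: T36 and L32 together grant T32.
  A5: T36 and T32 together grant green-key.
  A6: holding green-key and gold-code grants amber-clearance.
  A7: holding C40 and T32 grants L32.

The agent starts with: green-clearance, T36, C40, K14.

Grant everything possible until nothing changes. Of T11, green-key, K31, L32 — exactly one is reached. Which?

T11

Holding C40 and green-clearance grants gold-code (A1).
Holding gold-code and green-clearance grants blue-code (A3).
Holding blue-code and C40 grants T11 (A2).
green-key would need T36 and T32 (A5), but T32 is never granted. L32 would need C40 and T32 (A7), but T32 is never granted. No rule produces K31, and it is not given.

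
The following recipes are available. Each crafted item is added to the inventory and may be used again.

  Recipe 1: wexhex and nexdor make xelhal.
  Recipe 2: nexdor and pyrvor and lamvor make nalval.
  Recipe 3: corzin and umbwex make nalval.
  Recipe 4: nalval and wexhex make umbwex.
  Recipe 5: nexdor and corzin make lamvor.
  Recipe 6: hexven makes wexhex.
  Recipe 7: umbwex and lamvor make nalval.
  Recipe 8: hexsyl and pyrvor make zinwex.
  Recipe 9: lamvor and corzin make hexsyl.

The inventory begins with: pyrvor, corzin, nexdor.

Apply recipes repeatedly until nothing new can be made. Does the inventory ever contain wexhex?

wexhex would need hexven (Recipe 6), but hexven is never obtained.

No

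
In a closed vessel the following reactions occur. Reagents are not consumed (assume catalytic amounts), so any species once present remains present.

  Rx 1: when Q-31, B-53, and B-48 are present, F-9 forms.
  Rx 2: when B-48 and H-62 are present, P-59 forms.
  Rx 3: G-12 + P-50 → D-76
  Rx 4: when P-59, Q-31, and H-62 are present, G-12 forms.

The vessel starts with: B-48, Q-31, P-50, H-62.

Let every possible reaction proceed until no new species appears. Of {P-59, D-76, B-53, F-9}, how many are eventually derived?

B-48 and H-62 present → P-59 forms (Rx 2).
P-59, Q-31, and H-62 present → G-12 forms (Rx 4).
G-12 and P-50 present → D-76 forms (Rx 3).
P-59: reached.
D-76: reached.
No rule produces B-53, and it is not given.
F-9 would need Q-31, B-53, and B-48 (Rx 1), but B-53 never forms.
Reached: P-59 and D-76 — 2 of the 4.

2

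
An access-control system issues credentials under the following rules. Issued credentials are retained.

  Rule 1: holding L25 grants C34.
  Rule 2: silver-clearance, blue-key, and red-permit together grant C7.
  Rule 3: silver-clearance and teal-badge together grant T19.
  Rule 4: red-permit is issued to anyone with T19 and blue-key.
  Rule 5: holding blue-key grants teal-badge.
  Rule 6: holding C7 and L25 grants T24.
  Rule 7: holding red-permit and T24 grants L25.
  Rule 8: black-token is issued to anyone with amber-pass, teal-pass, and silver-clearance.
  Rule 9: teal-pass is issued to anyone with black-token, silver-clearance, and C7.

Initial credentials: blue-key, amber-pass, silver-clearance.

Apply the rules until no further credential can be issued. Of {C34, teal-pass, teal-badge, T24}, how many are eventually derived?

1

Holding blue-key grants teal-badge (Rule 5).
C34 would need L25 (Rule 1), but L25 is never granted.
teal-pass would need black-token, silver-clearance, and C7 (Rule 9), but black-token is never granted.
teal-badge: reached.
T24 would need C7 and L25 (Rule 6), but L25 is never granted.
Reached: teal-badge — 1 of the 4.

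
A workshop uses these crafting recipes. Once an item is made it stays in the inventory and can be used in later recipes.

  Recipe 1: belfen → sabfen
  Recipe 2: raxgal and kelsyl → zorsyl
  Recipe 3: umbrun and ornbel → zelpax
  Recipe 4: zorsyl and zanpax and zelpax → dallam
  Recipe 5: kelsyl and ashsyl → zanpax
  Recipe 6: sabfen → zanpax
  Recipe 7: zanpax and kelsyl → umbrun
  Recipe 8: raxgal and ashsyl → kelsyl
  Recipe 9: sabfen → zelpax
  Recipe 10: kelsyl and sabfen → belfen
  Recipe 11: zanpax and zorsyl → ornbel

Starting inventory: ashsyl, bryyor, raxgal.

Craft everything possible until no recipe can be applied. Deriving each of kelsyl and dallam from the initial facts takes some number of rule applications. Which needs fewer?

kelsyl: Using Recipe 8, raxgal and ashsyl make kelsyl. [1 rule application]
dallam: raxgal and ashsyl → kelsyl (Recipe 8). Using Recipe 2, raxgal and kelsyl make zorsyl. kelsyl and ashsyl → zanpax (Recipe 5). Using Recipe 7, zanpax and kelsyl make umbrun. Using Recipe 11, zanpax and zorsyl make ornbel. umbrun and ornbel → zelpax (Recipe 3). Using Recipe 4, zorsyl, zanpax, and zelpax make dallam. [7 rule applications]
kelsyl needs fewer.

kelsyl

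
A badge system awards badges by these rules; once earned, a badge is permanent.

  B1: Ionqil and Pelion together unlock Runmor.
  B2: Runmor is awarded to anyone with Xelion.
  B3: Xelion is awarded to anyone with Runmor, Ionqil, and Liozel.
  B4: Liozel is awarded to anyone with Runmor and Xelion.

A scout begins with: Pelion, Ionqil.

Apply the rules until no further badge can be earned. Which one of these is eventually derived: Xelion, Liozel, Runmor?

Runmor

With Ionqil and Pelion, Runmor is earned (B1).
Xelion would need Runmor, Ionqil, and Liozel (B3), but Liozel is never earned. Liozel would need Runmor and Xelion (B4), but Xelion is never earned.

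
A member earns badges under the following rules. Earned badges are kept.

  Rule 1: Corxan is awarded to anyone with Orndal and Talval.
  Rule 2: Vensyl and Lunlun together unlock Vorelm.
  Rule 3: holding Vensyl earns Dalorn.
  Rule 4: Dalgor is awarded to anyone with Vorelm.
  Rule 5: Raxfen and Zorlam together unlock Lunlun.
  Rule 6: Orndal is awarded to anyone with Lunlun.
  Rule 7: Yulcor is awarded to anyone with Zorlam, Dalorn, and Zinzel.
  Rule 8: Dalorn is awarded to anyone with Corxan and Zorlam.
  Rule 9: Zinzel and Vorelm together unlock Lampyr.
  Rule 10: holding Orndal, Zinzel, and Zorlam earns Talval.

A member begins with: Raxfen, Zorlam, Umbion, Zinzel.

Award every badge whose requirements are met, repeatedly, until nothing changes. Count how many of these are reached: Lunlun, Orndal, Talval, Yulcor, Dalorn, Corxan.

With Raxfen and Zorlam, Lunlun is earned (Rule 5).
With Lunlun, Orndal is earned (Rule 6).
With Orndal, Zinzel, and Zorlam, Talval is earned (Rule 10).
With Orndal and Talval, Corxan is earned (Rule 1).
With Corxan and Zorlam, Dalorn is earned (Rule 8).
With Zorlam, Dalorn, and Zinzel, Yulcor is earned (Rule 7).
Lunlun: reached.
Orndal: reached.
Talval: reached.
Yulcor: reached.
Dalorn: reached.
Corxan: reached.
All 6 are reached.

6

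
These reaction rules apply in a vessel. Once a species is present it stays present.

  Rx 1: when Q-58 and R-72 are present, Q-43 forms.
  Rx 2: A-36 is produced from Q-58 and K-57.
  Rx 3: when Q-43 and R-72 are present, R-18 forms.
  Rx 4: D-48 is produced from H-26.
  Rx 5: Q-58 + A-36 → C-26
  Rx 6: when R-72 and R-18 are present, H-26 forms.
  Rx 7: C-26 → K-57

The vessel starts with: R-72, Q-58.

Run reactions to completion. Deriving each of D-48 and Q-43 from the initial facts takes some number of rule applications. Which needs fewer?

Q-43: Q-58 and R-72 present → Q-43 forms (Rx 1). [1 rule application]
D-48: Q-58 and R-72 present → Q-43 forms (Rx 1). Q-43 and R-72 present → R-18 forms (Rx 3). R-72 and R-18 present → H-26 forms (Rx 6). H-26 present → D-48 forms (Rx 4). [4 rule applications]
Q-43 needs fewer.

Q-43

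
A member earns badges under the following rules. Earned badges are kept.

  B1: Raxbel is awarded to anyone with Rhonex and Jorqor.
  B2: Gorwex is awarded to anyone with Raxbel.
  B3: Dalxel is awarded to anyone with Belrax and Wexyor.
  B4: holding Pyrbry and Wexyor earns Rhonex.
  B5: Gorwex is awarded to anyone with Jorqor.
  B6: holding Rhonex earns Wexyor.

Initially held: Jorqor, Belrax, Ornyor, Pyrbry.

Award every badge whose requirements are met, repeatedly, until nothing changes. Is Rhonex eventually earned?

Rhonex would need Pyrbry and Wexyor (B4), but Wexyor is never earned.

No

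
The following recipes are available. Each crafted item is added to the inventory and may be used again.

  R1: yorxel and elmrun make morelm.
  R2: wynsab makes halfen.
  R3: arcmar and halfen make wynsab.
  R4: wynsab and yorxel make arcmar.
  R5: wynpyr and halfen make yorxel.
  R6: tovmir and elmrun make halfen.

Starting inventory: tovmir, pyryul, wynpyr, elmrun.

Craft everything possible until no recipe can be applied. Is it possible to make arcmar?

No

arcmar would need wynsab and yorxel (R4), but wynsab is never obtained.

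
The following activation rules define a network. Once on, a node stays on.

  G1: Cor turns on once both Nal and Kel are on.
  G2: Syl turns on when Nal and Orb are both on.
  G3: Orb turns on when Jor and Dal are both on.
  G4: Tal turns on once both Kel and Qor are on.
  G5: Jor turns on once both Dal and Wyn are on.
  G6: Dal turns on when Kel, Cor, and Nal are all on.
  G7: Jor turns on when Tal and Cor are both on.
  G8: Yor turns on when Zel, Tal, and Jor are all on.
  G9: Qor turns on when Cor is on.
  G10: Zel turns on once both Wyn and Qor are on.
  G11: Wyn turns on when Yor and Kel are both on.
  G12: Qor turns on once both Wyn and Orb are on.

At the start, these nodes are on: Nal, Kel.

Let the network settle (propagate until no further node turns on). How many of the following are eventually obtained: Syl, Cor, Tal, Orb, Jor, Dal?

6

Nal and Kel are on, so Cor turns on (G1).
Kel, Cor, and Nal are on, so Dal turns on (G6).
G9: Cor on → Qor on.
G4: Kel and Qor on → Tal on.
G7: Tal and Cor on → Jor on.
Jor and Dal are on, so Orb turns on (G3).
Nal and Orb are on, so Syl turns on (G2).
Syl: reached.
Cor: reached.
Tal: reached.
Orb: reached.
Jor: reached.
Dal: reached.
All 6 are reached.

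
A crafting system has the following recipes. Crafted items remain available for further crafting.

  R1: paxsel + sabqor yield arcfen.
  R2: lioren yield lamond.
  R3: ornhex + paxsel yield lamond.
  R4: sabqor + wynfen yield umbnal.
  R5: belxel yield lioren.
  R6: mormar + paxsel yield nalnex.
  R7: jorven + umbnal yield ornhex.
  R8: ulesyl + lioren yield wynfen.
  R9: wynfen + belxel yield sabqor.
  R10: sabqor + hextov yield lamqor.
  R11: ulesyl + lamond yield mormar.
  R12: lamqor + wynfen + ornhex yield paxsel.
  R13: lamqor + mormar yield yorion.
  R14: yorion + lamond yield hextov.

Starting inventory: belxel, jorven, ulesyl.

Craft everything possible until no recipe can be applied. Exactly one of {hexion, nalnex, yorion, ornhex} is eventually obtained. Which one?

ornhex

belxel → lioren (R5).
Using R8, ulesyl and lioren make wynfen.
wynfen + belxel → sabqor (R9).
Using R4, sabqor and wynfen make umbnal.
jorven + umbnal → ornhex (R7).
No rule produces hexion, and it is not given. yorion would need lamqor and mormar (R13), but lamqor is never obtained. nalnex would need mormar and paxsel (R6), but paxsel is never obtained.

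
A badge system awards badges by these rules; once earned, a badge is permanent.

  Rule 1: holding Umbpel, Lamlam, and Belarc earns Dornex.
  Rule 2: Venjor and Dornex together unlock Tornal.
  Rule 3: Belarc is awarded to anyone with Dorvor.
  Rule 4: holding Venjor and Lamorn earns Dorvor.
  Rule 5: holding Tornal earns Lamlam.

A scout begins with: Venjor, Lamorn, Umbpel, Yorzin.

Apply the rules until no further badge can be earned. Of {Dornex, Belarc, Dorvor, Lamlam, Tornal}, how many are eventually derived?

With Venjor and Lamorn, Dorvor is earned (Rule 4).
With Dorvor, Belarc is earned (Rule 3).
Dornex would need Umbpel, Lamlam, and Belarc (Rule 1), but Lamlam is never earned.
Belarc: reached.
Dorvor: reached.
Lamlam would need Tornal (Rule 5), but Tornal is never earned.
Tornal would need Venjor and Dornex (Rule 2), but Dornex is never earned.
Reached: Belarc and Dorvor — 2 of the 5.

2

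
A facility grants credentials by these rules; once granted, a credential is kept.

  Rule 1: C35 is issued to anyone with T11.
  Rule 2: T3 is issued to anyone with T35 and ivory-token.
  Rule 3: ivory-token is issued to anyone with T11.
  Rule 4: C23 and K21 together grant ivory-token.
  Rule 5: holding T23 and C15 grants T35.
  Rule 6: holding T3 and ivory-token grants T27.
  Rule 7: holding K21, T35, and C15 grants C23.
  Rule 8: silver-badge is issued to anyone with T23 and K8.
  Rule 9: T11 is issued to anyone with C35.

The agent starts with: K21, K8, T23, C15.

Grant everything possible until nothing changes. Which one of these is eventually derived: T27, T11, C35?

Holding T23 and C15 grants T35 (Rule 5).
Holding K21, T35, and C15 grants C23 (Rule 7).
Holding C23 and K21 grants ivory-token (Rule 4).
Holding T35 and ivory-token grants T3 (Rule 2).
Holding T3 and ivory-token grants T27 (Rule 6).
C35 would need T11 (Rule 1), but T11 is never granted. T11 would need C35 (Rule 9), but C35 is never granted.

T27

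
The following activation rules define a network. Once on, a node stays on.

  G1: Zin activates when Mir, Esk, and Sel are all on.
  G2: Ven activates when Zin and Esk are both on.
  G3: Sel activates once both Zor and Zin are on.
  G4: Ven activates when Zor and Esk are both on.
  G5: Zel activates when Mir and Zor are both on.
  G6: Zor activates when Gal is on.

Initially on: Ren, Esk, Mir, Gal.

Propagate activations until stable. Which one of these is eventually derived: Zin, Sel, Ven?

Ven

Gal is on, so Zor activates (G6).
Zor and Esk are on, so Ven activates (G4).
Sel would need Zor and Zin (G3), but Zin never turns on. Zin would need Mir, Esk, and Sel (G1), but Sel never turns on.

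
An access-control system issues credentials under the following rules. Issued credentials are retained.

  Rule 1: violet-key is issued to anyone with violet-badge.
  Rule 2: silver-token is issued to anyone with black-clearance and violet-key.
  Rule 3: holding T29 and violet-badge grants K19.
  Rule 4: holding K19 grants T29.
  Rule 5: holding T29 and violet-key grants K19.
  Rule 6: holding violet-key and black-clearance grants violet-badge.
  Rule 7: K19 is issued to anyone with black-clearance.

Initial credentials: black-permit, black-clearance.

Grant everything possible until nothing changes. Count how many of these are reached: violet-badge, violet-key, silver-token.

violet-badge would need violet-key and black-clearance (Rule 6), but violet-key is never granted.
violet-key would need violet-badge (Rule 1), but violet-badge is never granted.
silver-token would need black-clearance and violet-key (Rule 2), but violet-key is never granted.
None of the 3 are reached.

0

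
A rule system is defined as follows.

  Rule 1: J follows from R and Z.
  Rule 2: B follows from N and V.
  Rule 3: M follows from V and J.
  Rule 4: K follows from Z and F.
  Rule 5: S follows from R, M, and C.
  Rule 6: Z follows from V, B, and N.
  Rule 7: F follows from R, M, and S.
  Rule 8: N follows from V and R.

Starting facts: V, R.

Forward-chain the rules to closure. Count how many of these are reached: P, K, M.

1

From V and R, Rule 8 gives N.
From N and V, Rule 2 gives B.
From V, B, and N, Rule 6 gives Z.
R and Z hold, so J follows (Rule 1).
From V and J, Rule 3 gives M.
No rule produces P, and it is not given.
K would need Z and F (Rule 4), but F is never established.
M: reached.
Reached: M — 1 of the 3.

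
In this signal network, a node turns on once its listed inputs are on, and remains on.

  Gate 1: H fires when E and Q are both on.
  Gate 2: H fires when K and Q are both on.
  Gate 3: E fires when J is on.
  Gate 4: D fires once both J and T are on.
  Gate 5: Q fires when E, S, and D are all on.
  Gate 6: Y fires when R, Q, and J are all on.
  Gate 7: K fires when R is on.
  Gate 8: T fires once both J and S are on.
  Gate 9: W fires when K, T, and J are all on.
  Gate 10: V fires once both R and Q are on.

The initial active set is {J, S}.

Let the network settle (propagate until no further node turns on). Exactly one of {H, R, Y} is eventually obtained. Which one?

H

Gate 8: J and S on → T on.
J is on, so E fires (Gate 3).
Gate 4: J and T on → D on.
Gate 5: E, S, and D on → Q on.
E and Q are on, so H fires (Gate 1).
No rule produces R, and it is not given. Y would need R, Q, and J (Gate 6), but R never turns on.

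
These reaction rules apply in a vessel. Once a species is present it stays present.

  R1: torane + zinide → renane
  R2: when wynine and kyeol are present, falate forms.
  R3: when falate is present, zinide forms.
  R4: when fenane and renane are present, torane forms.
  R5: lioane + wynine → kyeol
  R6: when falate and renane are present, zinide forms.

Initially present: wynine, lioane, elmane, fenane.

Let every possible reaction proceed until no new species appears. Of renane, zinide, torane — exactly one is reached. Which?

lioane and wynine present → kyeol forms (R5).
wynine and kyeol present → falate forms (R2).
falate present → zinide forms (R3).
renane would need torane and zinide (R1), but torane never forms. torane would need fenane and renane (R4), but renane never forms.

zinide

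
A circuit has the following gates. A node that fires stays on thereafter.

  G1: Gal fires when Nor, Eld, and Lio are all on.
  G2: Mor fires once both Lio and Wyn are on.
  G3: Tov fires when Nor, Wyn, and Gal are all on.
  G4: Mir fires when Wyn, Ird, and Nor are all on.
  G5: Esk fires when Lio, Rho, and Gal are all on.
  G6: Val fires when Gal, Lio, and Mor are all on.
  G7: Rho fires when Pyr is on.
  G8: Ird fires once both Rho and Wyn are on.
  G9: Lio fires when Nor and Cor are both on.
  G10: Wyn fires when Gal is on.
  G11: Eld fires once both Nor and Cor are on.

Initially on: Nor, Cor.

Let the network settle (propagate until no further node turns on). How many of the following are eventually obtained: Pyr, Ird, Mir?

0

No rule produces Pyr, and it is not given.
Ird would need Rho and Wyn (G8), but Rho never turns on.
Mir would need Wyn, Ird, and Nor (G4), but Ird never turns on.
None of the 3 are reached.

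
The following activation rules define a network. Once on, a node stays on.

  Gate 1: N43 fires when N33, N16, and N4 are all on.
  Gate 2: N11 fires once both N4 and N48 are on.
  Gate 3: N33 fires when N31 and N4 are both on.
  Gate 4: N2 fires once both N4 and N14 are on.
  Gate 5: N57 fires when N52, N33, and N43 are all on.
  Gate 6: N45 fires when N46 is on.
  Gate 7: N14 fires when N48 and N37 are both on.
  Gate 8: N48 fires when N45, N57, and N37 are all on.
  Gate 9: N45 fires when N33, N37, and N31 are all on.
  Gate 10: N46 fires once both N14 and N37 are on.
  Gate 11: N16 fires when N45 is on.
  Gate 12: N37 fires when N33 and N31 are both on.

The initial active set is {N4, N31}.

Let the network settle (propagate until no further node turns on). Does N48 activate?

No

N48 would need N45, N57, and N37 (Gate 8), but N57 never turns on.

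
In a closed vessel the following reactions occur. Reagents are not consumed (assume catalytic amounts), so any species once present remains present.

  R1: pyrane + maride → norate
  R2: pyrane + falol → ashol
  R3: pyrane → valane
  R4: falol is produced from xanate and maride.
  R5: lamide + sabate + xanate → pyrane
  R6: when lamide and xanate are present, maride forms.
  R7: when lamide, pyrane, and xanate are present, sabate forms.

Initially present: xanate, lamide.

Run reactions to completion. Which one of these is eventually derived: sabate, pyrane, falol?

lamide and xanate present → maride forms (R6).
xanate and maride present → falol forms (R4).
sabate would need lamide, pyrane, and xanate (R7), but pyrane never forms. pyrane would need lamide, sabate, and xanate (R5), but sabate never forms.

falol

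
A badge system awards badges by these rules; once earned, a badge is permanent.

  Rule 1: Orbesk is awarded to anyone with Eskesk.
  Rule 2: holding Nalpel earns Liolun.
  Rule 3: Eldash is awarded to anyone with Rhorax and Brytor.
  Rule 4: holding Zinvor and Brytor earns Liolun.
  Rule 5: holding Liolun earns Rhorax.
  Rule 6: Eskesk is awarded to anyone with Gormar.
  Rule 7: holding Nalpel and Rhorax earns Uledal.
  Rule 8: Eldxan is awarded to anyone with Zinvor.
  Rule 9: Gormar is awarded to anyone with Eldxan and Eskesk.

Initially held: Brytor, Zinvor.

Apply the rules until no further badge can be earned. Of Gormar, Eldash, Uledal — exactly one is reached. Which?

With Zinvor and Brytor, Liolun is earned (Rule 4).
With Liolun, Rhorax is earned (Rule 5).
With Rhorax and Brytor, Eldash is earned (Rule 3).
Uledal would need Nalpel and Rhorax (Rule 7), but Nalpel is never earned. Gormar would need Eldxan and Eskesk (Rule 9), but Eskesk is never earned.

Eldash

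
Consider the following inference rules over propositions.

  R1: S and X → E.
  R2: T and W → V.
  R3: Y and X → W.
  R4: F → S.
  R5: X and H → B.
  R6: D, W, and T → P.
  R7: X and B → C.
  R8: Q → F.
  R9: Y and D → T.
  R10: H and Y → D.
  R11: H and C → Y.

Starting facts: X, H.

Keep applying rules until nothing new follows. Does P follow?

From X and H, R5 gives B.
From X and B, R7 gives C.
H and C hold, so Y follows (R11).
From H and Y, R10 gives D.
Y and X hold, so W follows (R3).
From Y and D, R9 gives T.
D, W, and T hold, so P follows (R6).

Yes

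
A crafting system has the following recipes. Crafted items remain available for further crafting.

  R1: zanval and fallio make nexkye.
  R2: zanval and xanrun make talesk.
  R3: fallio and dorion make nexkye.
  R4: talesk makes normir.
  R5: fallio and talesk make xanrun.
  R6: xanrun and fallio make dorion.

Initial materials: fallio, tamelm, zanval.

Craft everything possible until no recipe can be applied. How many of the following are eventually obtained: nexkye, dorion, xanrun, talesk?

1

zanval and fallio → nexkye (R1).
nexkye: reached.
dorion would need xanrun and fallio (R6), but xanrun is never obtained.
xanrun would need fallio and talesk (R5), but talesk is never obtained.
talesk would need zanval and xanrun (R2), but xanrun is never obtained.
Reached: nexkye — 1 of the 4.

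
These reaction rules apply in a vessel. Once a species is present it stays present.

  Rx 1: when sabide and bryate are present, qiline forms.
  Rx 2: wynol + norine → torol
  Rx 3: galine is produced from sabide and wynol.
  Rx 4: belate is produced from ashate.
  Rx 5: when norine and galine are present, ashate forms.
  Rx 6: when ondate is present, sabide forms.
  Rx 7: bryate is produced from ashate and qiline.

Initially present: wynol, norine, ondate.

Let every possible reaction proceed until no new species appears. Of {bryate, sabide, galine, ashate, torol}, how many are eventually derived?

4

wynol and norine present → torol forms (Rx 2).
ondate present → sabide forms (Rx 6).
sabide and wynol present → galine forms (Rx 3).
norine and galine present → ashate forms (Rx 5).
bryate would need ashate and qiline (Rx 7), but qiline never forms.
sabide: reached.
galine: reached.
ashate: reached.
torol: reached.
Reached: sabide, galine, ashate, and torol — 4 of the 5.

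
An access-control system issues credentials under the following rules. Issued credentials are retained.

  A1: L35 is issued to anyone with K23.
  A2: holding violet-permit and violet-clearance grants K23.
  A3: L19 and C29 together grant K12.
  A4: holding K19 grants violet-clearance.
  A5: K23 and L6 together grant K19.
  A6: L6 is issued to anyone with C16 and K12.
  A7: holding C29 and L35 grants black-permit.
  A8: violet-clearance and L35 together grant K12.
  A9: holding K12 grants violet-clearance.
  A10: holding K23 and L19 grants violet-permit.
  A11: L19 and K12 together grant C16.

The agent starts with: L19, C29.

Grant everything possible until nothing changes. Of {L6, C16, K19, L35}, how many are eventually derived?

Holding L19 and C29 grants K12 (A3).
Holding L19 and K12 grants C16 (A11).
Holding C16 and K12 grants L6 (A6).
L6: reached.
C16: reached.
K19 would need K23 and L6 (A5), but K23 is never granted.
L35 would need K23 (A1), but K23 is never granted.
Reached: L6 and C16 — 2 of the 4.

2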